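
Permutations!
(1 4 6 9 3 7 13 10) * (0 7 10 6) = (0 7 13 6 9 3 10 1 4) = [7, 4, 2, 10, 0, 5, 9, 13, 8, 3, 1, 11, 12, 6]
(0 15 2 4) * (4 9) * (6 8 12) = (0 15 2 9 4)(6 8 12) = [15, 1, 9, 3, 0, 5, 8, 7, 12, 4, 10, 11, 6, 13, 14, 2]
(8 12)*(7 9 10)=(7 9 10)(8 12)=[0, 1, 2, 3, 4, 5, 6, 9, 12, 10, 7, 11, 8]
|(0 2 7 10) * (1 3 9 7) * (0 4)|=8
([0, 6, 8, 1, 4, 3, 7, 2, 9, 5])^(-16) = (9)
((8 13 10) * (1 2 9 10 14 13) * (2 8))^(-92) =((1 8)(2 9 10)(13 14))^(-92) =(14)(2 9 10)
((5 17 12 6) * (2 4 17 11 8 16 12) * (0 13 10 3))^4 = (2 4 17)(5 12 8)(6 16 11)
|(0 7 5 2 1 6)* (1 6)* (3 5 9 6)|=12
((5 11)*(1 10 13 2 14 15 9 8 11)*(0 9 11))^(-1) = ((0 9 8)(1 10 13 2 14 15 11 5))^(-1) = (0 8 9)(1 5 11 15 14 2 13 10)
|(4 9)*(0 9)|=|(0 9 4)|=3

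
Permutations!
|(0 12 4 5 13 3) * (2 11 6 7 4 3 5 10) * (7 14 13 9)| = 30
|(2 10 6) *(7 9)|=|(2 10 6)(7 9)|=6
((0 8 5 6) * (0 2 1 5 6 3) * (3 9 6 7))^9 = (0 8 7 3)(1 2 6 9 5)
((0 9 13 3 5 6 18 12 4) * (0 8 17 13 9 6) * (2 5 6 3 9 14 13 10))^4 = (0 12 10 3 4 2 6 8 5 18 17)(9 14 13)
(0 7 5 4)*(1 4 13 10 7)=(0 1 4)(5 13 10 7)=[1, 4, 2, 3, 0, 13, 6, 5, 8, 9, 7, 11, 12, 10]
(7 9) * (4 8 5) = (4 8 5)(7 9) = [0, 1, 2, 3, 8, 4, 6, 9, 5, 7]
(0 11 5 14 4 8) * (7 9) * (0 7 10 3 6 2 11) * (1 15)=[0, 15, 11, 6, 8, 14, 2, 9, 7, 10, 3, 5, 12, 13, 4, 1]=(1 15)(2 11 5 14 4 8 7 9 10 3 6)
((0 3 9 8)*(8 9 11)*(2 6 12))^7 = ((0 3 11 8)(2 6 12))^7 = (0 8 11 3)(2 6 12)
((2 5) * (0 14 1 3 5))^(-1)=(0 2 5 3 1 14)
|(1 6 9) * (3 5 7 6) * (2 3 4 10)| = |(1 4 10 2 3 5 7 6 9)| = 9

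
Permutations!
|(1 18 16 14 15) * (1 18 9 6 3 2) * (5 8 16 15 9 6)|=20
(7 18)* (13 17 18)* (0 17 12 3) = (0 17 18 7 13 12 3) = [17, 1, 2, 0, 4, 5, 6, 13, 8, 9, 10, 11, 3, 12, 14, 15, 16, 18, 7]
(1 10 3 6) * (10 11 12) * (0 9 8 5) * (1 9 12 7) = [12, 11, 2, 6, 4, 0, 9, 1, 5, 8, 3, 7, 10] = (0 12 10 3 6 9 8 5)(1 11 7)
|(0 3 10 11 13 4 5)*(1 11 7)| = 9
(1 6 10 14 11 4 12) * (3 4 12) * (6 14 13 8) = [0, 14, 2, 4, 3, 5, 10, 7, 6, 9, 13, 12, 1, 8, 11] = (1 14 11 12)(3 4)(6 10 13 8)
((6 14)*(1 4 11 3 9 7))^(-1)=((1 4 11 3 9 7)(6 14))^(-1)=(1 7 9 3 11 4)(6 14)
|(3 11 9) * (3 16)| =|(3 11 9 16)| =4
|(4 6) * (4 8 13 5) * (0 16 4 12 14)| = 9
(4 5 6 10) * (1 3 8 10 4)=(1 3 8 10)(4 5 6)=[0, 3, 2, 8, 5, 6, 4, 7, 10, 9, 1]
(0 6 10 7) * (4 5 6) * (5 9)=(0 4 9 5 6 10 7)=[4, 1, 2, 3, 9, 6, 10, 0, 8, 5, 7]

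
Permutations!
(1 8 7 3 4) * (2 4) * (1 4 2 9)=(1 8 7 3 9)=[0, 8, 2, 9, 4, 5, 6, 3, 7, 1]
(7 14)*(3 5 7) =(3 5 7 14) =[0, 1, 2, 5, 4, 7, 6, 14, 8, 9, 10, 11, 12, 13, 3]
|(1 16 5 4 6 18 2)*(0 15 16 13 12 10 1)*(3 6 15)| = |(0 3 6 18 2)(1 13 12 10)(4 15 16 5)| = 20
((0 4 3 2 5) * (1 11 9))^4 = ((0 4 3 2 5)(1 11 9))^4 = (0 5 2 3 4)(1 11 9)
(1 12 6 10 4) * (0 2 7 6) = (0 2 7 6 10 4 1 12) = [2, 12, 7, 3, 1, 5, 10, 6, 8, 9, 4, 11, 0]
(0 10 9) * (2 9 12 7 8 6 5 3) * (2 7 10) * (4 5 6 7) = [2, 1, 9, 4, 5, 3, 6, 8, 7, 0, 12, 11, 10] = (0 2 9)(3 4 5)(7 8)(10 12)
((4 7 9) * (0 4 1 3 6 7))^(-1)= ((0 4)(1 3 6 7 9))^(-1)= (0 4)(1 9 7 6 3)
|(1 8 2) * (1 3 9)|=|(1 8 2 3 9)|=5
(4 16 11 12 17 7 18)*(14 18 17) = (4 16 11 12 14 18)(7 17) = [0, 1, 2, 3, 16, 5, 6, 17, 8, 9, 10, 12, 14, 13, 18, 15, 11, 7, 4]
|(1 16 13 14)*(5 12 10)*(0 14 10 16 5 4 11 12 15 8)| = 6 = |(0 14 1 5 15 8)(4 11 12 16 13 10)|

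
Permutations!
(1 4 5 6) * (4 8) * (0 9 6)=(0 9 6 1 8 4 5)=[9, 8, 2, 3, 5, 0, 1, 7, 4, 6]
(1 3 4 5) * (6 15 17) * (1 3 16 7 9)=(1 16 7 9)(3 4 5)(6 15 17)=[0, 16, 2, 4, 5, 3, 15, 9, 8, 1, 10, 11, 12, 13, 14, 17, 7, 6]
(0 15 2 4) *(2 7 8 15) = [2, 1, 4, 3, 0, 5, 6, 8, 15, 9, 10, 11, 12, 13, 14, 7] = (0 2 4)(7 8 15)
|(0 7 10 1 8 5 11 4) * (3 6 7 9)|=11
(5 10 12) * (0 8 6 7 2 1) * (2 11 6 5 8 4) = [4, 0, 1, 3, 2, 10, 7, 11, 5, 9, 12, 6, 8] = (0 4 2 1)(5 10 12 8)(6 7 11)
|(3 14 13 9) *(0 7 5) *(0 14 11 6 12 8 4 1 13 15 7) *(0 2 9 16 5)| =|(0 2 9 3 11 6 12 8 4 1 13 16 5 14 15 7)| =16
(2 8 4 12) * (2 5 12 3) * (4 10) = (2 8 10 4 3)(5 12) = [0, 1, 8, 2, 3, 12, 6, 7, 10, 9, 4, 11, 5]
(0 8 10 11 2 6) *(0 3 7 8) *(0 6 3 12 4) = [6, 1, 3, 7, 0, 5, 12, 8, 10, 9, 11, 2, 4] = (0 6 12 4)(2 3 7 8 10 11)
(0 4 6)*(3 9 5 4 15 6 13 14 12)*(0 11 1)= (0 15 6 11 1)(3 9 5 4 13 14 12)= [15, 0, 2, 9, 13, 4, 11, 7, 8, 5, 10, 1, 3, 14, 12, 6]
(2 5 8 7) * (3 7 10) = (2 5 8 10 3 7) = [0, 1, 5, 7, 4, 8, 6, 2, 10, 9, 3]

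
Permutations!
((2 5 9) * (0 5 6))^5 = (9)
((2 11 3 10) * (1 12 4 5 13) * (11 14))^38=(1 5 12 13 4)(2 3 14 10 11)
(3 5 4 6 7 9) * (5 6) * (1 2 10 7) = [0, 2, 10, 6, 5, 4, 1, 9, 8, 3, 7] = (1 2 10 7 9 3 6)(4 5)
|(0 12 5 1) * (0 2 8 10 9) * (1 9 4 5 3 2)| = |(0 12 3 2 8 10 4 5 9)| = 9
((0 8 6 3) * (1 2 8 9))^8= (0 9 1 2 8 6 3)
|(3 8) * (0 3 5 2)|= 5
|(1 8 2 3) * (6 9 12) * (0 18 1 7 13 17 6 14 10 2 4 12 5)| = 16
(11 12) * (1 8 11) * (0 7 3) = (0 7 3)(1 8 11 12) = [7, 8, 2, 0, 4, 5, 6, 3, 11, 9, 10, 12, 1]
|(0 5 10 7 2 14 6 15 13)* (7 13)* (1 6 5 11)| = 11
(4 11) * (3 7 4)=(3 7 4 11)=[0, 1, 2, 7, 11, 5, 6, 4, 8, 9, 10, 3]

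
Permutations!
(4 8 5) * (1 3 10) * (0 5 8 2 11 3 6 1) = [5, 6, 11, 10, 2, 4, 1, 7, 8, 9, 0, 3] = (0 5 4 2 11 3 10)(1 6)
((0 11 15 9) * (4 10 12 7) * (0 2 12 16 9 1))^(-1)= ((0 11 15 1)(2 12 7 4 10 16 9))^(-1)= (0 1 15 11)(2 9 16 10 4 7 12)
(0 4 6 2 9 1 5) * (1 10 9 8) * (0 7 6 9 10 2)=(10)(0 4 9 2 8 1 5 7 6)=[4, 5, 8, 3, 9, 7, 0, 6, 1, 2, 10]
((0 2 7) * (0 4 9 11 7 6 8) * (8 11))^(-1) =((0 2 6 11 7 4 9 8))^(-1) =(0 8 9 4 7 11 6 2)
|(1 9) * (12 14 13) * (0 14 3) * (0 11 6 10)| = 8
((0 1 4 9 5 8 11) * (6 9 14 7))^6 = ((0 1 4 14 7 6 9 5 8 11))^6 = (0 9 4 8 7)(1 5 14 11 6)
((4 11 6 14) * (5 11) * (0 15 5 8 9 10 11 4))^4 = (0 8 6 5 10)(4 11 15 9 14)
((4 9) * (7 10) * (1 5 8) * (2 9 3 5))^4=(10)(1 3 2 5 9 8 4)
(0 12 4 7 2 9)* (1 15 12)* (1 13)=(0 13 1 15 12 4 7 2 9)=[13, 15, 9, 3, 7, 5, 6, 2, 8, 0, 10, 11, 4, 1, 14, 12]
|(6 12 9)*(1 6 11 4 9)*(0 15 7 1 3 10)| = |(0 15 7 1 6 12 3 10)(4 9 11)| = 24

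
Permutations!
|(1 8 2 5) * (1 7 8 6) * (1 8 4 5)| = 12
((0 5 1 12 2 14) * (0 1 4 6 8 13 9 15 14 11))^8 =(0 14 6 2 9 5 1 8 11 15 4 12 13)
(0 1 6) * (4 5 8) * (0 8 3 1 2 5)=(0 2 5 3 1 6 8 4)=[2, 6, 5, 1, 0, 3, 8, 7, 4]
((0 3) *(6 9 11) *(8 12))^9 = (0 3)(8 12)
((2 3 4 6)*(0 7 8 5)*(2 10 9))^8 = (2 4 10)(3 6 9)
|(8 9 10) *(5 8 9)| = 2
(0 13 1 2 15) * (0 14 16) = [13, 2, 15, 3, 4, 5, 6, 7, 8, 9, 10, 11, 12, 1, 16, 14, 0] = (0 13 1 2 15 14 16)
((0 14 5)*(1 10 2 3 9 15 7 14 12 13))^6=((0 12 13 1 10 2 3 9 15 7 14 5))^6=(0 3)(1 7)(2 5)(9 12)(10 14)(13 15)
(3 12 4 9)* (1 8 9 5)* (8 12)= (1 12 4 5)(3 8 9)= [0, 12, 2, 8, 5, 1, 6, 7, 9, 3, 10, 11, 4]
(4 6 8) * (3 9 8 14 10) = [0, 1, 2, 9, 6, 5, 14, 7, 4, 8, 3, 11, 12, 13, 10] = (3 9 8 4 6 14 10)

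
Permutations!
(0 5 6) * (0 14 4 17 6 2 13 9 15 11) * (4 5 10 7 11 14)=[10, 1, 13, 3, 17, 2, 4, 11, 8, 15, 7, 0, 12, 9, 5, 14, 16, 6]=(0 10 7 11)(2 13 9 15 14 5)(4 17 6)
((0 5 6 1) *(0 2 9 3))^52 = (0 1 3 6 9 5 2)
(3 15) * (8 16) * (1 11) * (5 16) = (1 11)(3 15)(5 16 8) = [0, 11, 2, 15, 4, 16, 6, 7, 5, 9, 10, 1, 12, 13, 14, 3, 8]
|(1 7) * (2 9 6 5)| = 4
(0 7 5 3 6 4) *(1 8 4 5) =[7, 8, 2, 6, 0, 3, 5, 1, 4] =(0 7 1 8 4)(3 6 5)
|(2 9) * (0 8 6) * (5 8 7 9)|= |(0 7 9 2 5 8 6)|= 7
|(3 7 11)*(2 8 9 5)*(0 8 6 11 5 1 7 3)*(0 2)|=6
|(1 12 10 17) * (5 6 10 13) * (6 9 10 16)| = 14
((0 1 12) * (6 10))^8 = ((0 1 12)(6 10))^8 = (0 12 1)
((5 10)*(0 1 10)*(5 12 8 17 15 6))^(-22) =(0 17 1 15 10 6 12 5 8)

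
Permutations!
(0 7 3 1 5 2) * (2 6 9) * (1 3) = (0 7 1 5 6 9 2) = [7, 5, 0, 3, 4, 6, 9, 1, 8, 2]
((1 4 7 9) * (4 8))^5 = ((1 8 4 7 9))^5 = (9)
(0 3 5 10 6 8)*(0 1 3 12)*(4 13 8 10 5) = [12, 3, 2, 4, 13, 5, 10, 7, 1, 9, 6, 11, 0, 8] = (0 12)(1 3 4 13 8)(6 10)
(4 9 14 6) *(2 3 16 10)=(2 3 16 10)(4 9 14 6)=[0, 1, 3, 16, 9, 5, 4, 7, 8, 14, 2, 11, 12, 13, 6, 15, 10]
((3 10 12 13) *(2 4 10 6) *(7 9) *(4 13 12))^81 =((2 13 3 6)(4 10)(7 9))^81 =(2 13 3 6)(4 10)(7 9)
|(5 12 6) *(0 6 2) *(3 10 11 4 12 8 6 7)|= |(0 7 3 10 11 4 12 2)(5 8 6)|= 24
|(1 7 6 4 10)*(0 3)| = |(0 3)(1 7 6 4 10)| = 10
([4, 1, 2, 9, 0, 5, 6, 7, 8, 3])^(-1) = [4, 1, 2, 9, 0, 5, 6, 7, 8, 3]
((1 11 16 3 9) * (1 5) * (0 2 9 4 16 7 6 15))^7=((0 2 9 5 1 11 7 6 15)(3 4 16))^7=(0 6 11 5 2 15 7 1 9)(3 4 16)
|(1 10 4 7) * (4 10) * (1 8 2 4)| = 4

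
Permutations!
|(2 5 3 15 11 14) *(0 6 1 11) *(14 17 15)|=|(0 6 1 11 17 15)(2 5 3 14)|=12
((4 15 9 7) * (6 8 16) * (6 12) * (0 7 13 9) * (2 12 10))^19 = (0 15 4 7)(2 12 6 8 16 10)(9 13)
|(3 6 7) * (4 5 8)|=|(3 6 7)(4 5 8)|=3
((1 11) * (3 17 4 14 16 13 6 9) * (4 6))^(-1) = (1 11)(3 9 6 17)(4 13 16 14)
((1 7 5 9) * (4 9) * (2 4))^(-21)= ((1 7 5 2 4 9))^(-21)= (1 2)(4 7)(5 9)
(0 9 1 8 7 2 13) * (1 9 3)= (0 3 1 8 7 2 13)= [3, 8, 13, 1, 4, 5, 6, 2, 7, 9, 10, 11, 12, 0]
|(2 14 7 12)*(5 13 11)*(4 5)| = 4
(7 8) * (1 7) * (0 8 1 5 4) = (0 8 5 4)(1 7) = [8, 7, 2, 3, 0, 4, 6, 1, 5]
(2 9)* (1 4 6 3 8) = [0, 4, 9, 8, 6, 5, 3, 7, 1, 2] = (1 4 6 3 8)(2 9)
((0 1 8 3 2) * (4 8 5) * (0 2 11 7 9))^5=(0 3 1 11 5 7 4 9 8)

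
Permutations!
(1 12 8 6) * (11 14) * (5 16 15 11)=(1 12 8 6)(5 16 15 11 14)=[0, 12, 2, 3, 4, 16, 1, 7, 6, 9, 10, 14, 8, 13, 5, 11, 15]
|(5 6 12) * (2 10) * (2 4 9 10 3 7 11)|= |(2 3 7 11)(4 9 10)(5 6 12)|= 12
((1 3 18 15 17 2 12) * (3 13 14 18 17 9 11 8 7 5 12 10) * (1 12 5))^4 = (1 15 7 18 8 14 11 13 9)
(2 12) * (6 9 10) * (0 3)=(0 3)(2 12)(6 9 10)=[3, 1, 12, 0, 4, 5, 9, 7, 8, 10, 6, 11, 2]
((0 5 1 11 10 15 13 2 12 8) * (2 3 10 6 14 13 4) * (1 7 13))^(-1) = (0 8 12 2 4 15 10 3 13 7 5)(1 14 6 11)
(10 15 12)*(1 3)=[0, 3, 2, 1, 4, 5, 6, 7, 8, 9, 15, 11, 10, 13, 14, 12]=(1 3)(10 15 12)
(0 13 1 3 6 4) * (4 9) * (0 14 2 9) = (0 13 1 3 6)(2 9 4 14) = [13, 3, 9, 6, 14, 5, 0, 7, 8, 4, 10, 11, 12, 1, 2]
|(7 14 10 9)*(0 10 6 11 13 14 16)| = |(0 10 9 7 16)(6 11 13 14)| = 20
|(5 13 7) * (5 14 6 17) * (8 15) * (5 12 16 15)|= 10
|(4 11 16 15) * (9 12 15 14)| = |(4 11 16 14 9 12 15)| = 7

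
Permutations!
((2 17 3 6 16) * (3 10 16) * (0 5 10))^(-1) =(0 17 2 16 10 5)(3 6)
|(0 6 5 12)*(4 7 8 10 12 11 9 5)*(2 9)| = 28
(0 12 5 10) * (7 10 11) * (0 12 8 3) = [8, 1, 2, 0, 4, 11, 6, 10, 3, 9, 12, 7, 5] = (0 8 3)(5 11 7 10 12)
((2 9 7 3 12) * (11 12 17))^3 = (2 3 12 7 11 9 17)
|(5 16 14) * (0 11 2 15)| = |(0 11 2 15)(5 16 14)| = 12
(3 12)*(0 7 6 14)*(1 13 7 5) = (0 5 1 13 7 6 14)(3 12) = [5, 13, 2, 12, 4, 1, 14, 6, 8, 9, 10, 11, 3, 7, 0]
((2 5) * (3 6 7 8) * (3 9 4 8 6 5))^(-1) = ((2 3 5)(4 8 9)(6 7))^(-1) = (2 5 3)(4 9 8)(6 7)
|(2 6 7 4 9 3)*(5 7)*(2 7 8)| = |(2 6 5 8)(3 7 4 9)| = 4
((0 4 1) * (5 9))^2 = ((0 4 1)(5 9))^2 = (9)(0 1 4)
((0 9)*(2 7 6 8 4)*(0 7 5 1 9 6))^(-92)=((0 6 8 4 2 5 1 9 7))^(-92)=(0 9 5 4 6 7 1 2 8)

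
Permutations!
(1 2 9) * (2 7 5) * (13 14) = (1 7 5 2 9)(13 14) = [0, 7, 9, 3, 4, 2, 6, 5, 8, 1, 10, 11, 12, 14, 13]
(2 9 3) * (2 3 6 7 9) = (6 7 9) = [0, 1, 2, 3, 4, 5, 7, 9, 8, 6]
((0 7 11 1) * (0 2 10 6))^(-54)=(0 11 2 6 7 1 10)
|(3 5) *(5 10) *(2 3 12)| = |(2 3 10 5 12)| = 5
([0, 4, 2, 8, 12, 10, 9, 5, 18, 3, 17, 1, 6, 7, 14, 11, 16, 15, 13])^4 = [0, 9, 2, 7, 3, 11, 18, 15, 5, 13, 1, 6, 8, 17, 14, 12, 16, 4, 10]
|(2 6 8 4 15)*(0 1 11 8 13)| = |(0 1 11 8 4 15 2 6 13)| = 9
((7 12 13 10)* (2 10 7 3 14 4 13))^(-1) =(2 12 7 13 4 14 3 10)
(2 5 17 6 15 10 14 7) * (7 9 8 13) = (2 5 17 6 15 10 14 9 8 13 7) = [0, 1, 5, 3, 4, 17, 15, 2, 13, 8, 14, 11, 12, 7, 9, 10, 16, 6]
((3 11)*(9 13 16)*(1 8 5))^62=(1 5 8)(9 16 13)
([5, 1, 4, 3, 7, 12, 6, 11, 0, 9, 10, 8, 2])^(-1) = (0 8 11 7 4 2 12 5)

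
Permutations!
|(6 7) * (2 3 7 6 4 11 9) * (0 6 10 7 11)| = 20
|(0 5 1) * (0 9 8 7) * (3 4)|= |(0 5 1 9 8 7)(3 4)|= 6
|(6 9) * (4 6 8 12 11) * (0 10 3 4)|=9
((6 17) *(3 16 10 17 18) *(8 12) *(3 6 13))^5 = ((3 16 10 17 13)(6 18)(8 12))^5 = (6 18)(8 12)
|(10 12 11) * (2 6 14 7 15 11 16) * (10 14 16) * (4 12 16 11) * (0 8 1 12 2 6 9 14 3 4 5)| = 16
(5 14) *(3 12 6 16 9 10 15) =(3 12 6 16 9 10 15)(5 14) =[0, 1, 2, 12, 4, 14, 16, 7, 8, 10, 15, 11, 6, 13, 5, 3, 9]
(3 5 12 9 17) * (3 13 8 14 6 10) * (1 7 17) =(1 7 17 13 8 14 6 10 3 5 12 9) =[0, 7, 2, 5, 4, 12, 10, 17, 14, 1, 3, 11, 9, 8, 6, 15, 16, 13]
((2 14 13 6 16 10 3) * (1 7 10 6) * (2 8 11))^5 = ((1 7 10 3 8 11 2 14 13)(6 16))^5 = (1 11 7 2 10 14 3 13 8)(6 16)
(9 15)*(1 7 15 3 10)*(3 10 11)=[0, 7, 2, 11, 4, 5, 6, 15, 8, 10, 1, 3, 12, 13, 14, 9]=(1 7 15 9 10)(3 11)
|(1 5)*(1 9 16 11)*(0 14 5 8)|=8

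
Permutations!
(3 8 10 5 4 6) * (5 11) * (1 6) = (1 6 3 8 10 11 5 4) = [0, 6, 2, 8, 1, 4, 3, 7, 10, 9, 11, 5]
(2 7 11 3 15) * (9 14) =[0, 1, 7, 15, 4, 5, 6, 11, 8, 14, 10, 3, 12, 13, 9, 2] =(2 7 11 3 15)(9 14)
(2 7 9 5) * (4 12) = (2 7 9 5)(4 12) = [0, 1, 7, 3, 12, 2, 6, 9, 8, 5, 10, 11, 4]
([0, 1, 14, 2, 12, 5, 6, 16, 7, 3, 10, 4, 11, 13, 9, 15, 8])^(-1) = [0, 1, 3, 9, 11, 5, 6, 8, 16, 14, 10, 12, 4, 13, 2, 15, 7]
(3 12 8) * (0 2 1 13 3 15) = (0 2 1 13 3 12 8 15) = [2, 13, 1, 12, 4, 5, 6, 7, 15, 9, 10, 11, 8, 3, 14, 0]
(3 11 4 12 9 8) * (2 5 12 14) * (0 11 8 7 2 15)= [11, 1, 5, 8, 14, 12, 6, 2, 3, 7, 10, 4, 9, 13, 15, 0]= (0 11 4 14 15)(2 5 12 9 7)(3 8)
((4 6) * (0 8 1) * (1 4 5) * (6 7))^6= ((0 8 4 7 6 5 1))^6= (0 1 5 6 7 4 8)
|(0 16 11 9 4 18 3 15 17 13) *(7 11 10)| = |(0 16 10 7 11 9 4 18 3 15 17 13)| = 12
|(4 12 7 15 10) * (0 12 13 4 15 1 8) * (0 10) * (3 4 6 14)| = 35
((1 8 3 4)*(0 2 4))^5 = ((0 2 4 1 8 3))^5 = (0 3 8 1 4 2)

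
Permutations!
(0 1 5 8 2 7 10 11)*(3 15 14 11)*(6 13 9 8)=(0 1 5 6 13 9 8 2 7 10 3 15 14 11)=[1, 5, 7, 15, 4, 6, 13, 10, 2, 8, 3, 0, 12, 9, 11, 14]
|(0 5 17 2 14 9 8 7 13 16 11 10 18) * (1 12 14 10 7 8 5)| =20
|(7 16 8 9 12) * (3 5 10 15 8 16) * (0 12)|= 9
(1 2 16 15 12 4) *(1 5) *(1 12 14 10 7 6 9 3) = [0, 2, 16, 1, 5, 12, 9, 6, 8, 3, 7, 11, 4, 13, 10, 14, 15] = (1 2 16 15 14 10 7 6 9 3)(4 5 12)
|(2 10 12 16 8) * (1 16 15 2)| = 12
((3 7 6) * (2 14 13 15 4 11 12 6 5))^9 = ((2 14 13 15 4 11 12 6 3 7 5))^9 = (2 7 6 11 15 14 5 3 12 4 13)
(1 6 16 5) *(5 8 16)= (1 6 5)(8 16)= [0, 6, 2, 3, 4, 1, 5, 7, 16, 9, 10, 11, 12, 13, 14, 15, 8]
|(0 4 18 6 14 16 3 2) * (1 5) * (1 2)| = 10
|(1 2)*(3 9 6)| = 6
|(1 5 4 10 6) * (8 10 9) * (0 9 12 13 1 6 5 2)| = |(0 9 8 10 5 4 12 13 1 2)| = 10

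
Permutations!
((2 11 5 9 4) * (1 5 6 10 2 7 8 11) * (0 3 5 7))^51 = (0 3 5 9 4)(1 8 6 2 7 11 10)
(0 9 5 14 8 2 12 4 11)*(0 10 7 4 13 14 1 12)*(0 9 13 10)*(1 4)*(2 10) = (0 13 14 8 10 7 1 12 2 9 5 4 11) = [13, 12, 9, 3, 11, 4, 6, 1, 10, 5, 7, 0, 2, 14, 8]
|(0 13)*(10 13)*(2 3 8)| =|(0 10 13)(2 3 8)| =3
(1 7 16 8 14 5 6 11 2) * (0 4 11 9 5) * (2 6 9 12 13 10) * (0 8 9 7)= [4, 0, 1, 3, 11, 7, 12, 16, 14, 5, 2, 6, 13, 10, 8, 15, 9]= (0 4 11 6 12 13 10 2 1)(5 7 16 9)(8 14)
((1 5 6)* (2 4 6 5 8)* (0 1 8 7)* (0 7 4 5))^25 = (0 8 1 2 4 5 6)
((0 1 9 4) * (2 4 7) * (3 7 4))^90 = ((0 1 9 4)(2 3 7))^90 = (0 9)(1 4)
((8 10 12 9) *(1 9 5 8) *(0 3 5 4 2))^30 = (0 4 10 5)(2 12 8 3) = ((0 3 5 8 10 12 4 2)(1 9))^30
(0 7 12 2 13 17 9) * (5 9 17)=(17)(0 7 12 2 13 5 9)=[7, 1, 13, 3, 4, 9, 6, 12, 8, 0, 10, 11, 2, 5, 14, 15, 16, 17]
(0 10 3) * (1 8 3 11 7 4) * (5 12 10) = [5, 8, 2, 0, 1, 12, 6, 4, 3, 9, 11, 7, 10] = (0 5 12 10 11 7 4 1 8 3)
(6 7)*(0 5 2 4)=(0 5 2 4)(6 7)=[5, 1, 4, 3, 0, 2, 7, 6]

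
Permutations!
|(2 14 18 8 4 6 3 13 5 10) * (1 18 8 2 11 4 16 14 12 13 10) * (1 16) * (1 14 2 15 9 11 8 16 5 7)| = 16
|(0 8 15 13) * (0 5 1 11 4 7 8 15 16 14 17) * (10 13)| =|(0 15 10 13 5 1 11 4 7 8 16 14 17)| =13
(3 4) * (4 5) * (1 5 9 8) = (1 5 4 3 9 8) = [0, 5, 2, 9, 3, 4, 6, 7, 1, 8]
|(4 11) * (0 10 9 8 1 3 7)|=|(0 10 9 8 1 3 7)(4 11)|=14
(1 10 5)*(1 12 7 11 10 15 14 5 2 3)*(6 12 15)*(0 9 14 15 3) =[9, 6, 0, 1, 4, 3, 12, 11, 8, 14, 2, 10, 7, 13, 5, 15] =(15)(0 9 14 5 3 1 6 12 7 11 10 2)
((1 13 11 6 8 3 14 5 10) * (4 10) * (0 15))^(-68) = (15)(1 11 8 14 4)(3 5 10 13 6)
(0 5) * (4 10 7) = (0 5)(4 10 7) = [5, 1, 2, 3, 10, 0, 6, 4, 8, 9, 7]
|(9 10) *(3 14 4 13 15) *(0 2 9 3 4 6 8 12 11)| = 30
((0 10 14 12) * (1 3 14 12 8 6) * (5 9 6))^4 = ((0 10 12)(1 3 14 8 5 9 6))^4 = (0 10 12)(1 5 3 9 14 6 8)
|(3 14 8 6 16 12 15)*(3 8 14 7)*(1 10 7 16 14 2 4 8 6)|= 12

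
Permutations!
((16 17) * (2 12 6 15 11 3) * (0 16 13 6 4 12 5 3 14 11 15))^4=(0 6 13 17 16)(2 5 3)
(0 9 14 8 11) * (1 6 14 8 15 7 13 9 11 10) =(0 11)(1 6 14 15 7 13 9 8 10) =[11, 6, 2, 3, 4, 5, 14, 13, 10, 8, 1, 0, 12, 9, 15, 7]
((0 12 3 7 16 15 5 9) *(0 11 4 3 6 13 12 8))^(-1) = (0 8)(3 4 11 9 5 15 16 7)(6 12 13)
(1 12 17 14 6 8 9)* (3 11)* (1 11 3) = (1 12 17 14 6 8 9 11) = [0, 12, 2, 3, 4, 5, 8, 7, 9, 11, 10, 1, 17, 13, 6, 15, 16, 14]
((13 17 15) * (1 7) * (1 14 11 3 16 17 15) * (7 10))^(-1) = ((1 10 7 14 11 3 16 17)(13 15))^(-1) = (1 17 16 3 11 14 7 10)(13 15)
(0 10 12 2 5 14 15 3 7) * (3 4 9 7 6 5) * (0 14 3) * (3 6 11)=(0 10 12 2)(3 11)(4 9 7 14 15)(5 6)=[10, 1, 0, 11, 9, 6, 5, 14, 8, 7, 12, 3, 2, 13, 15, 4]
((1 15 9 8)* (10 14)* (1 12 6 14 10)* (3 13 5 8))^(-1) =((1 15 9 3 13 5 8 12 6 14))^(-1) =(1 14 6 12 8 5 13 3 9 15)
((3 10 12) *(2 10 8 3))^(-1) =(2 12 10)(3 8) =((2 10 12)(3 8))^(-1)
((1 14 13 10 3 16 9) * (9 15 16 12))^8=(16)(1 14 13 10 3 12 9)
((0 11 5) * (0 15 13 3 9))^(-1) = (0 9 3 13 15 5 11) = ((0 11 5 15 13 3 9))^(-1)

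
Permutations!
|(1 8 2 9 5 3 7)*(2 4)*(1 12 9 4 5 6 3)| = 30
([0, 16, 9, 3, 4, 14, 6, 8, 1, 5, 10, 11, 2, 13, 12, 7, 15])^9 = [0, 8, 12, 3, 4, 9, 6, 15, 7, 2, 10, 11, 14, 13, 5, 16, 1]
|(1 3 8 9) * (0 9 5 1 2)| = 12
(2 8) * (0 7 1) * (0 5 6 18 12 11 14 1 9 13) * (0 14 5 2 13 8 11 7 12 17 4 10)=(0 12 7 9 8 13 14 1 2 11 5 6 18 17 4 10)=[12, 2, 11, 3, 10, 6, 18, 9, 13, 8, 0, 5, 7, 14, 1, 15, 16, 4, 17]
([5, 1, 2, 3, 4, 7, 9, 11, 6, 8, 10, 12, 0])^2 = [7, 1, 2, 3, 4, 11, 8, 12, 9, 6, 10, 0, 5]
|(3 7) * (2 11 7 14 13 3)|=3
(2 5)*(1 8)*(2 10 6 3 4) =[0, 8, 5, 4, 2, 10, 3, 7, 1, 9, 6] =(1 8)(2 5 10 6 3 4)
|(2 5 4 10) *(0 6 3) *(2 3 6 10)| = |(0 10 3)(2 5 4)| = 3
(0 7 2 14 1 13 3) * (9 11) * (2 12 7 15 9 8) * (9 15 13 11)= (15)(0 13 3)(1 11 8 2 14)(7 12)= [13, 11, 14, 0, 4, 5, 6, 12, 2, 9, 10, 8, 7, 3, 1, 15]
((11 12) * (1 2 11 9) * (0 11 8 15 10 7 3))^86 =(0 7 15 2 9 11 3 10 8 1 12)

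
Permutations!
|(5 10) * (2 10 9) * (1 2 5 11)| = 4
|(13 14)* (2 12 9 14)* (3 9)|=|(2 12 3 9 14 13)|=6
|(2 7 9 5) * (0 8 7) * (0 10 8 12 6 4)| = |(0 12 6 4)(2 10 8 7 9 5)| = 12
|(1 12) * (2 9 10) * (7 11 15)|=6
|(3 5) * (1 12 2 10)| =4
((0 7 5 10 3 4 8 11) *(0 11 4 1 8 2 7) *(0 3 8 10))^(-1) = (11)(0 5 7 2 4 8 10 1 3)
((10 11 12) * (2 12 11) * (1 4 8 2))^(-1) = ((1 4 8 2 12 10))^(-1) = (1 10 12 2 8 4)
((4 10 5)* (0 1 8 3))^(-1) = (0 3 8 1)(4 5 10)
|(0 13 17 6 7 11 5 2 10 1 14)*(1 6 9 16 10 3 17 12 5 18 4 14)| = 16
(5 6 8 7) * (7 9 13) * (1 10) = [0, 10, 2, 3, 4, 6, 8, 5, 9, 13, 1, 11, 12, 7] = (1 10)(5 6 8 9 13 7)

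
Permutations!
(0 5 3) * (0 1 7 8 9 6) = (0 5 3 1 7 8 9 6) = [5, 7, 2, 1, 4, 3, 0, 8, 9, 6]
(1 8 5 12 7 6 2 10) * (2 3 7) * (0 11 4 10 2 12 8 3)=(12)(0 11 4 10 1 3 7 6)(5 8)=[11, 3, 2, 7, 10, 8, 0, 6, 5, 9, 1, 4, 12]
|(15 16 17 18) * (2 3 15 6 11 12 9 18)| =|(2 3 15 16 17)(6 11 12 9 18)| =5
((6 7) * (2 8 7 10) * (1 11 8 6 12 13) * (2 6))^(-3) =(1 7)(6 10)(8 13)(11 12)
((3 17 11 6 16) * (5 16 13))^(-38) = ((3 17 11 6 13 5 16))^(-38) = (3 13 17 5 11 16 6)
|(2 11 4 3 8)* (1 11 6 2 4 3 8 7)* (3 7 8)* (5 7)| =|(1 11 5 7)(2 6)(3 8 4)| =12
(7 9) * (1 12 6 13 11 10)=(1 12 6 13 11 10)(7 9)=[0, 12, 2, 3, 4, 5, 13, 9, 8, 7, 1, 10, 6, 11]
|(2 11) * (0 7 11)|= 4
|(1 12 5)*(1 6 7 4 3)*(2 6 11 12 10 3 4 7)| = 6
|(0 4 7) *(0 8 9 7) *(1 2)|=6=|(0 4)(1 2)(7 8 9)|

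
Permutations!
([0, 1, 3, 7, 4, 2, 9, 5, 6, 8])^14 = (2 7)(3 5)(6 8 9)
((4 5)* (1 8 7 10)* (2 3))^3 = ((1 8 7 10)(2 3)(4 5))^3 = (1 10 7 8)(2 3)(4 5)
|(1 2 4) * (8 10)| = 6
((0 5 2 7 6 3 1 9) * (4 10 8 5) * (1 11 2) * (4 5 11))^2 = ((0 5 1 9)(2 7 6 3 4 10 8 11))^2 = (0 1)(2 6 4 8)(3 10 11 7)(5 9)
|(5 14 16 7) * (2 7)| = |(2 7 5 14 16)| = 5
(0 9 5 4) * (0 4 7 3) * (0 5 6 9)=(3 5 7)(6 9)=[0, 1, 2, 5, 4, 7, 9, 3, 8, 6]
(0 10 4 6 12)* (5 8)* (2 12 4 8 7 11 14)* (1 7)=(0 10 8 5 1 7 11 14 2 12)(4 6)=[10, 7, 12, 3, 6, 1, 4, 11, 5, 9, 8, 14, 0, 13, 2]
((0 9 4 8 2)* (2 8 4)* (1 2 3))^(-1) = ((0 9 3 1 2))^(-1) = (0 2 1 3 9)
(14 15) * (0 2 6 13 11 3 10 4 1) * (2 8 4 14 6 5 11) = (0 8 4 1)(2 5 11 3 10 14 15 6 13) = [8, 0, 5, 10, 1, 11, 13, 7, 4, 9, 14, 3, 12, 2, 15, 6]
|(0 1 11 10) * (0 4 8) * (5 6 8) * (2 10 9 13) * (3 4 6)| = |(0 1 11 9 13 2 10 6 8)(3 4 5)| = 9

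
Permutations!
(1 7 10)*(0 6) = (0 6)(1 7 10) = [6, 7, 2, 3, 4, 5, 0, 10, 8, 9, 1]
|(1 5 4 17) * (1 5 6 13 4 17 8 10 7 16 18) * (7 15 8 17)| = |(1 6 13 4 17 5 7 16 18)(8 10 15)| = 9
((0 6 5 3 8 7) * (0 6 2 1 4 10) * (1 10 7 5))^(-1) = ((0 2 10)(1 4 7 6)(3 8 5))^(-1) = (0 10 2)(1 6 7 4)(3 5 8)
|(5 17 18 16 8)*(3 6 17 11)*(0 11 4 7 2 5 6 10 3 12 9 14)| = 20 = |(0 11 12 9 14)(2 5 4 7)(3 10)(6 17 18 16 8)|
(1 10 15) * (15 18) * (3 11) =(1 10 18 15)(3 11) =[0, 10, 2, 11, 4, 5, 6, 7, 8, 9, 18, 3, 12, 13, 14, 1, 16, 17, 15]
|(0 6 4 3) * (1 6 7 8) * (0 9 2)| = 9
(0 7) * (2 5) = (0 7)(2 5) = [7, 1, 5, 3, 4, 2, 6, 0]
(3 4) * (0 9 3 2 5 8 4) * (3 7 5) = (0 9 7 5 8 4 2 3) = [9, 1, 3, 0, 2, 8, 6, 5, 4, 7]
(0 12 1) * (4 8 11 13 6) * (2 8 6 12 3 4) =(0 3 4 6 2 8 11 13 12 1) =[3, 0, 8, 4, 6, 5, 2, 7, 11, 9, 10, 13, 1, 12]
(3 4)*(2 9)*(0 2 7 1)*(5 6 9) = (0 2 5 6 9 7 1)(3 4) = [2, 0, 5, 4, 3, 6, 9, 1, 8, 7]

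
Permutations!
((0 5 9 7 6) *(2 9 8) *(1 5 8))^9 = ((0 8 2 9 7 6)(1 5))^9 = (0 9)(1 5)(2 6)(7 8)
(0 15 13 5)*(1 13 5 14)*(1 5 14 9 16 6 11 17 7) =[15, 13, 2, 3, 4, 0, 11, 1, 8, 16, 10, 17, 12, 9, 5, 14, 6, 7] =(0 15 14 5)(1 13 9 16 6 11 17 7)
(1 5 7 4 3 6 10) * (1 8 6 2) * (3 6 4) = (1 5 7 3 2)(4 6 10 8) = [0, 5, 1, 2, 6, 7, 10, 3, 4, 9, 8]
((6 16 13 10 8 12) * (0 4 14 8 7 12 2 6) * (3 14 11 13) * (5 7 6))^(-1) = ((0 4 11 13 10 6 16 3 14 8 2 5 7 12))^(-1) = (0 12 7 5 2 8 14 3 16 6 10 13 11 4)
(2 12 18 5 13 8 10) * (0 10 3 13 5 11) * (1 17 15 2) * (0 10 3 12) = (0 3 13 8 12 18 11 10 1 17 15 2) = [3, 17, 0, 13, 4, 5, 6, 7, 12, 9, 1, 10, 18, 8, 14, 2, 16, 15, 11]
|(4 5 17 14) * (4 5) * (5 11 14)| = 2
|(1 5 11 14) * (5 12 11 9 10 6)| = |(1 12 11 14)(5 9 10 6)| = 4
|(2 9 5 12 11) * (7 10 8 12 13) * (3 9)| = |(2 3 9 5 13 7 10 8 12 11)| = 10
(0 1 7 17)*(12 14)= (0 1 7 17)(12 14)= [1, 7, 2, 3, 4, 5, 6, 17, 8, 9, 10, 11, 14, 13, 12, 15, 16, 0]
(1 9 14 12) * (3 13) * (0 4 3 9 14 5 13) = (0 4 3)(1 14 12)(5 13 9) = [4, 14, 2, 0, 3, 13, 6, 7, 8, 5, 10, 11, 1, 9, 12]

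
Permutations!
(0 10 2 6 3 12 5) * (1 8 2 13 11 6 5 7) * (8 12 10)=(0 8 2 5)(1 12 7)(3 10 13 11 6)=[8, 12, 5, 10, 4, 0, 3, 1, 2, 9, 13, 6, 7, 11]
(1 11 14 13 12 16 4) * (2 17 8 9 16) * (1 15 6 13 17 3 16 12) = (1 11 14 17 8 9 12 2 3 16 4 15 6 13) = [0, 11, 3, 16, 15, 5, 13, 7, 9, 12, 10, 14, 2, 1, 17, 6, 4, 8]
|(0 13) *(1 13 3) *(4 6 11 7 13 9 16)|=|(0 3 1 9 16 4 6 11 7 13)|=10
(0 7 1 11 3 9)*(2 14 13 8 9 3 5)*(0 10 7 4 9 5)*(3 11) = (0 4 9 10 7 1 3 11)(2 14 13 8 5) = [4, 3, 14, 11, 9, 2, 6, 1, 5, 10, 7, 0, 12, 8, 13]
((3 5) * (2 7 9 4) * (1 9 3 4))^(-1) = ((1 9)(2 7 3 5 4))^(-1) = (1 9)(2 4 5 3 7)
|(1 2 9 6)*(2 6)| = 2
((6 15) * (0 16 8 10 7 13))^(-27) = ((0 16 8 10 7 13)(6 15))^(-27) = (0 10)(6 15)(7 16)(8 13)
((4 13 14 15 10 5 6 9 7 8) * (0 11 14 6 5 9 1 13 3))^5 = (0 9)(1 6 13)(3 10)(4 15)(7 11)(8 14)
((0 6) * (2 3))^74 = (6)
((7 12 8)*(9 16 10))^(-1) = ((7 12 8)(9 16 10))^(-1) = (7 8 12)(9 10 16)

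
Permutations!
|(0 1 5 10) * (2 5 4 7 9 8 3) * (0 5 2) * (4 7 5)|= |(0 1 7 9 8 3)(4 5 10)|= 6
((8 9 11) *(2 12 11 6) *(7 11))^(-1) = ((2 12 7 11 8 9 6))^(-1) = (2 6 9 8 11 7 12)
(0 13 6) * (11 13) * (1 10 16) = (0 11 13 6)(1 10 16) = [11, 10, 2, 3, 4, 5, 0, 7, 8, 9, 16, 13, 12, 6, 14, 15, 1]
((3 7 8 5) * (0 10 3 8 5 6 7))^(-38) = (0 10 3)(5 6)(7 8)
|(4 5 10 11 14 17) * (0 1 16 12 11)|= 10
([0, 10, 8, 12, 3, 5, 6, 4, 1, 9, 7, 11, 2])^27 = [0, 4, 10, 8, 2, 5, 6, 12, 7, 9, 3, 11, 1]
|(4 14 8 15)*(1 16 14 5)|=|(1 16 14 8 15 4 5)|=7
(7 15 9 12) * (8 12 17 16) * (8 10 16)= (7 15 9 17 8 12)(10 16)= [0, 1, 2, 3, 4, 5, 6, 15, 12, 17, 16, 11, 7, 13, 14, 9, 10, 8]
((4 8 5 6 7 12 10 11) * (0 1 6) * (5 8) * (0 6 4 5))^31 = (0 1 4)(5 6 7 12 10 11)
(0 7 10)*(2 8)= (0 7 10)(2 8)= [7, 1, 8, 3, 4, 5, 6, 10, 2, 9, 0]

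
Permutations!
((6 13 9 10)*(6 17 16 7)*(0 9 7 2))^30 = ((0 9 10 17 16 2)(6 13 7))^30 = (17)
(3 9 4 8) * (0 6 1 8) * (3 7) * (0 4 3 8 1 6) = [0, 1, 2, 9, 4, 5, 6, 8, 7, 3] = (3 9)(7 8)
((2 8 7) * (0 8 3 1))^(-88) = ((0 8 7 2 3 1))^(-88) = (0 7 3)(1 8 2)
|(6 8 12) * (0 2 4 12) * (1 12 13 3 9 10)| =11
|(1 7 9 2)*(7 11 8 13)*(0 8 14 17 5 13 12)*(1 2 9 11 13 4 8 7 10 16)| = |(0 7 11 14 17 5 4 8 12)(1 13 10 16)| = 36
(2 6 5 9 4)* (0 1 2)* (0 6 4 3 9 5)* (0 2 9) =(0 1 9 3)(2 4 6) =[1, 9, 4, 0, 6, 5, 2, 7, 8, 3]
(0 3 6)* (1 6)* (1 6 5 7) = (0 3 6)(1 5 7) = [3, 5, 2, 6, 4, 7, 0, 1]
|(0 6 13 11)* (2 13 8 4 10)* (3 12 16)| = 24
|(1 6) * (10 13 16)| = |(1 6)(10 13 16)| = 6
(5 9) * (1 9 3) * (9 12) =(1 12 9 5 3) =[0, 12, 2, 1, 4, 3, 6, 7, 8, 5, 10, 11, 9]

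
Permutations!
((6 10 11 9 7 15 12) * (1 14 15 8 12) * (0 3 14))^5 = (15)(6 8 9 10 12 7 11)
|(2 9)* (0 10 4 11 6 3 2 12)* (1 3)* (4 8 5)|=|(0 10 8 5 4 11 6 1 3 2 9 12)|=12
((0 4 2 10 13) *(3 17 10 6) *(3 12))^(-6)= ((0 4 2 6 12 3 17 10 13))^(-6)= (0 6 17)(2 3 13)(4 12 10)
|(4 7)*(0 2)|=|(0 2)(4 7)|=2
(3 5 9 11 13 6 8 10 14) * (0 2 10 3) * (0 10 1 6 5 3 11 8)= (0 2 1 6)(5 9 8 11 13)(10 14)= [2, 6, 1, 3, 4, 9, 0, 7, 11, 8, 14, 13, 12, 5, 10]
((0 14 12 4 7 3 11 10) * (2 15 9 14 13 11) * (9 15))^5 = (15)(0 13 11 10)(2 7 12 9 3 4 14)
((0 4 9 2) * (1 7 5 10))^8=((0 4 9 2)(1 7 5 10))^8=(10)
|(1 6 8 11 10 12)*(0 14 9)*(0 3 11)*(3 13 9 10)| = 14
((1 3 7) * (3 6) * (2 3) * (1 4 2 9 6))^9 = (2 3 7 4)(6 9)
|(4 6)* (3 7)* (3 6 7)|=|(4 7 6)|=3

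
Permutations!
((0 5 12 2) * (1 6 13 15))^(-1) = ((0 5 12 2)(1 6 13 15))^(-1) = (0 2 12 5)(1 15 13 6)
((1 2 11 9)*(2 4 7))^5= (1 9 11 2 7 4)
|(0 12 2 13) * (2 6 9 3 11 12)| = |(0 2 13)(3 11 12 6 9)| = 15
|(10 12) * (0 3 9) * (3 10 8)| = |(0 10 12 8 3 9)| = 6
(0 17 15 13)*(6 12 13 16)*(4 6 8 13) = (0 17 15 16 8 13)(4 6 12) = [17, 1, 2, 3, 6, 5, 12, 7, 13, 9, 10, 11, 4, 0, 14, 16, 8, 15]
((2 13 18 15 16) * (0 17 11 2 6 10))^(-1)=(0 10 6 16 15 18 13 2 11 17)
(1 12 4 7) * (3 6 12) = (1 3 6 12 4 7) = [0, 3, 2, 6, 7, 5, 12, 1, 8, 9, 10, 11, 4]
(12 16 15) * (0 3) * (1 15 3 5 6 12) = (0 5 6 12 16 3)(1 15) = [5, 15, 2, 0, 4, 6, 12, 7, 8, 9, 10, 11, 16, 13, 14, 1, 3]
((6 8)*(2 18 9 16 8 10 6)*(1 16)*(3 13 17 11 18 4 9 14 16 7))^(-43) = (1 8 11 7 2 18 3 4 14 13 9 16 17)(6 10)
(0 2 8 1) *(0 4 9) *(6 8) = (0 2 6 8 1 4 9) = [2, 4, 6, 3, 9, 5, 8, 7, 1, 0]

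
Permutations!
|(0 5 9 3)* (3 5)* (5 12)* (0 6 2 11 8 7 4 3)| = 21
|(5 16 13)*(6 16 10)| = |(5 10 6 16 13)| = 5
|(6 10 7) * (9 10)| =4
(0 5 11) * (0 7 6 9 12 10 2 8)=(0 5 11 7 6 9 12 10 2 8)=[5, 1, 8, 3, 4, 11, 9, 6, 0, 12, 2, 7, 10]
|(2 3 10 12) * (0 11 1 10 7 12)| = 4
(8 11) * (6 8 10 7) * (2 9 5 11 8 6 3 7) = (2 9 5 11 10)(3 7) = [0, 1, 9, 7, 4, 11, 6, 3, 8, 5, 2, 10]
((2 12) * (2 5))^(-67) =((2 12 5))^(-67) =(2 5 12)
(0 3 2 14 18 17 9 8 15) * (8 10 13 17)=(0 3 2 14 18 8 15)(9 10 13 17)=[3, 1, 14, 2, 4, 5, 6, 7, 15, 10, 13, 11, 12, 17, 18, 0, 16, 9, 8]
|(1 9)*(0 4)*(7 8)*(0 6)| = 6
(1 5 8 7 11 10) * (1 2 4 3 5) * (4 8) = (2 8 7 11 10)(3 5 4) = [0, 1, 8, 5, 3, 4, 6, 11, 7, 9, 2, 10]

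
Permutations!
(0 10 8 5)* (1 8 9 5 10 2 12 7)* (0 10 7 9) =[2, 8, 12, 3, 4, 10, 6, 1, 7, 5, 0, 11, 9] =(0 2 12 9 5 10)(1 8 7)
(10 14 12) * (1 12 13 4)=(1 12 10 14 13 4)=[0, 12, 2, 3, 1, 5, 6, 7, 8, 9, 14, 11, 10, 4, 13]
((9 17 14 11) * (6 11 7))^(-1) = (6 7 14 17 9 11)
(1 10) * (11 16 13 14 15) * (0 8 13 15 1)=(0 8 13 14 1 10)(11 16 15)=[8, 10, 2, 3, 4, 5, 6, 7, 13, 9, 0, 16, 12, 14, 1, 11, 15]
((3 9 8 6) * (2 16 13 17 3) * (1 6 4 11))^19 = (1 8 17 2 11 9 13 6 4 3 16)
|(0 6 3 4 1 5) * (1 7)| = |(0 6 3 4 7 1 5)| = 7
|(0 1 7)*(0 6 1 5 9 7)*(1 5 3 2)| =4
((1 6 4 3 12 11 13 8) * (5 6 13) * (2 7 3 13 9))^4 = (1 3 6)(2 11 13)(4 9 12)(5 8 7)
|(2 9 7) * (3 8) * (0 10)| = 6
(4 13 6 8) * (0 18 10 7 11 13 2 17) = [18, 1, 17, 3, 2, 5, 8, 11, 4, 9, 7, 13, 12, 6, 14, 15, 16, 0, 10] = (0 18 10 7 11 13 6 8 4 2 17)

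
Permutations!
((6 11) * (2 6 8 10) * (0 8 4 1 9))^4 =(0 6 9 2 1 10 4 8 11)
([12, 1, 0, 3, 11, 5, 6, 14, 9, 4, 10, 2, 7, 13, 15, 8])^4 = [15, 1, 14, 3, 12, 5, 6, 9, 2, 0, 10, 7, 8, 13, 4, 11]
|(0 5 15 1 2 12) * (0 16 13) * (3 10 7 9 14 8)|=|(0 5 15 1 2 12 16 13)(3 10 7 9 14 8)|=24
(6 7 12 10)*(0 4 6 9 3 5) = (0 4 6 7 12 10 9 3 5) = [4, 1, 2, 5, 6, 0, 7, 12, 8, 3, 9, 11, 10]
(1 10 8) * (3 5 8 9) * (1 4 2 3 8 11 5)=(1 10 9 8 4 2 3)(5 11)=[0, 10, 3, 1, 2, 11, 6, 7, 4, 8, 9, 5]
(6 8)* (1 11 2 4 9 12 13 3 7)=[0, 11, 4, 7, 9, 5, 8, 1, 6, 12, 10, 2, 13, 3]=(1 11 2 4 9 12 13 3 7)(6 8)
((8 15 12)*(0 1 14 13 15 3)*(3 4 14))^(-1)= (0 3 1)(4 8 12 15 13 14)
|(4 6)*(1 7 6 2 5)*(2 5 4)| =|(1 7 6 2 4 5)| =6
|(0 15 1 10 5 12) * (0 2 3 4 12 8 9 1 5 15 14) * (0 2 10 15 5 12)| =|(0 14 2 3 4)(1 15 12 10 5 8 9)| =35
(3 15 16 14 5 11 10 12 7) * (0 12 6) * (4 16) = (0 12 7 3 15 4 16 14 5 11 10 6) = [12, 1, 2, 15, 16, 11, 0, 3, 8, 9, 6, 10, 7, 13, 5, 4, 14]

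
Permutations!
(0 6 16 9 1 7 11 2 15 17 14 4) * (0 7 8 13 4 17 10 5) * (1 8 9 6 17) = (0 17 14 1 9 8 13 4 7 11 2 15 10 5)(6 16) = [17, 9, 15, 3, 7, 0, 16, 11, 13, 8, 5, 2, 12, 4, 1, 10, 6, 14]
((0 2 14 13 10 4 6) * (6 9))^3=(0 13 9 2 10 6 14 4)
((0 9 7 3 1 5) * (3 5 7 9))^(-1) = ((9)(0 3 1 7 5))^(-1) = (9)(0 5 7 1 3)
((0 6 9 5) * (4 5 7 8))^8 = (0 6 9 7 8 4 5)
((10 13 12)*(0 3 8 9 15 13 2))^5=(0 13 3 12 8 10 9 2 15)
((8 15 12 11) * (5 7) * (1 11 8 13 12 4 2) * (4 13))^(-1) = (1 2 4 11)(5 7)(8 12 13 15)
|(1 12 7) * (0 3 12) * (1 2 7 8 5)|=6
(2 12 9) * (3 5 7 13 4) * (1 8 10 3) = (1 8 10 3 5 7 13 4)(2 12 9) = [0, 8, 12, 5, 1, 7, 6, 13, 10, 2, 3, 11, 9, 4]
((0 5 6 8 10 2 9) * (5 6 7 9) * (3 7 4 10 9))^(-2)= (0 8)(2 4)(5 10)(6 9)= ((0 6 8 9)(2 5 4 10)(3 7))^(-2)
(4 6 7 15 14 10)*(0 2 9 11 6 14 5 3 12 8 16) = (0 2 9 11 6 7 15 5 3 12 8 16)(4 14 10) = [2, 1, 9, 12, 14, 3, 7, 15, 16, 11, 4, 6, 8, 13, 10, 5, 0]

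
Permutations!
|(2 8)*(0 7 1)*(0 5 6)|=10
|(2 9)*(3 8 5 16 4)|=10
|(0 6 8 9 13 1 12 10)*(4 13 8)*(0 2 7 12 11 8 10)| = 12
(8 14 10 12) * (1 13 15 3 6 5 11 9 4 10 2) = (1 13 15 3 6 5 11 9 4 10 12 8 14 2) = [0, 13, 1, 6, 10, 11, 5, 7, 14, 4, 12, 9, 8, 15, 2, 3]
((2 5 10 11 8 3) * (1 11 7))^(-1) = (1 7 10 5 2 3 8 11)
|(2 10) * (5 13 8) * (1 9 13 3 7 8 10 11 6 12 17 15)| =|(1 9 13 10 2 11 6 12 17 15)(3 7 8 5)| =20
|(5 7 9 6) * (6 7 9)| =4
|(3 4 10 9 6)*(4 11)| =6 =|(3 11 4 10 9 6)|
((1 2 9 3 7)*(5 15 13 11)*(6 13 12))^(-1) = (1 7 3 9 2)(5 11 13 6 12 15)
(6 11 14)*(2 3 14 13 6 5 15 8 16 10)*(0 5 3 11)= (0 5 15 8 16 10 2 11 13 6)(3 14)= [5, 1, 11, 14, 4, 15, 0, 7, 16, 9, 2, 13, 12, 6, 3, 8, 10]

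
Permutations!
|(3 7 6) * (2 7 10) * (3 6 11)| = 5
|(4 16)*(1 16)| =|(1 16 4)| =3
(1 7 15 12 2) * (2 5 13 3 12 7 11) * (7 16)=(1 11 2)(3 12 5 13)(7 15 16)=[0, 11, 1, 12, 4, 13, 6, 15, 8, 9, 10, 2, 5, 3, 14, 16, 7]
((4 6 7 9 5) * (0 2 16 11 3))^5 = ((0 2 16 11 3)(4 6 7 9 5))^5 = (16)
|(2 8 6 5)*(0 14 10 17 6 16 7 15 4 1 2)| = |(0 14 10 17 6 5)(1 2 8 16 7 15 4)| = 42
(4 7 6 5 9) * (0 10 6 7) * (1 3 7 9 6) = (0 10 1 3 7 9 4)(5 6) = [10, 3, 2, 7, 0, 6, 5, 9, 8, 4, 1]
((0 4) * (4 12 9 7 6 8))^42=(12)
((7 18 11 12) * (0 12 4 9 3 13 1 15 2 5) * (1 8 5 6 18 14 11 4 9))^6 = ((0 12 7 14 11 9 3 13 8 5)(1 15 2 6 18 4))^6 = (18)(0 3 7 8 11)(5 9 12 13 14)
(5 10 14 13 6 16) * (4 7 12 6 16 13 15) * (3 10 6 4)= (3 10 14 15)(4 7 12)(5 6 13 16)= [0, 1, 2, 10, 7, 6, 13, 12, 8, 9, 14, 11, 4, 16, 15, 3, 5]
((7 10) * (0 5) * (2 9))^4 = (10)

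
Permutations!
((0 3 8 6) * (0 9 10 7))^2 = (0 8 9 7 3 6 10)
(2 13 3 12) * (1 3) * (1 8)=(1 3 12 2 13 8)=[0, 3, 13, 12, 4, 5, 6, 7, 1, 9, 10, 11, 2, 8]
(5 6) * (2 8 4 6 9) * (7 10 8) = (2 7 10 8 4 6 5 9) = [0, 1, 7, 3, 6, 9, 5, 10, 4, 2, 8]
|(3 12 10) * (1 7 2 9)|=|(1 7 2 9)(3 12 10)|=12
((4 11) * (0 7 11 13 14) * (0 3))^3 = (0 4 3 11 14 7 13)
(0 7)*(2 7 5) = (0 5 2 7) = [5, 1, 7, 3, 4, 2, 6, 0]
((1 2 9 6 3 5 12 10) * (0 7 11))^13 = ((0 7 11)(1 2 9 6 3 5 12 10))^13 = (0 7 11)(1 5 9 10 3 2 12 6)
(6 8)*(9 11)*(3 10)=(3 10)(6 8)(9 11)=[0, 1, 2, 10, 4, 5, 8, 7, 6, 11, 3, 9]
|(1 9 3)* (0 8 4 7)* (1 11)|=4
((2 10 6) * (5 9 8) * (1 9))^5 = ((1 9 8 5)(2 10 6))^5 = (1 9 8 5)(2 6 10)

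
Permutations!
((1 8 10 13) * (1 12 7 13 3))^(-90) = ((1 8 10 3)(7 13 12))^(-90) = (13)(1 10)(3 8)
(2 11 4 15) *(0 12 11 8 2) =(0 12 11 4 15)(2 8) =[12, 1, 8, 3, 15, 5, 6, 7, 2, 9, 10, 4, 11, 13, 14, 0]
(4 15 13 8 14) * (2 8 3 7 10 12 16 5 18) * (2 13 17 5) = (2 8 14 4 15 17 5 18 13 3 7 10 12 16) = [0, 1, 8, 7, 15, 18, 6, 10, 14, 9, 12, 11, 16, 3, 4, 17, 2, 5, 13]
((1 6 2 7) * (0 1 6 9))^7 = ((0 1 9)(2 7 6))^7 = (0 1 9)(2 7 6)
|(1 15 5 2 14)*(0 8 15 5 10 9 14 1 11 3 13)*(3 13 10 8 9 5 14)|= 10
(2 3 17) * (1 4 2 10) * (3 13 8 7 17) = (1 4 2 13 8 7 17 10) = [0, 4, 13, 3, 2, 5, 6, 17, 7, 9, 1, 11, 12, 8, 14, 15, 16, 10]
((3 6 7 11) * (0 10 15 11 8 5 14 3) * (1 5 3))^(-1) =((0 10 15 11)(1 5 14)(3 6 7 8))^(-1) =(0 11 15 10)(1 14 5)(3 8 7 6)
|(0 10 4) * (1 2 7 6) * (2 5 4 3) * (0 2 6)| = 9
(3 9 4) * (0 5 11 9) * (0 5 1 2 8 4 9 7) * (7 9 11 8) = (0 1 2 7)(3 5 8 4)(9 11) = [1, 2, 7, 5, 3, 8, 6, 0, 4, 11, 10, 9]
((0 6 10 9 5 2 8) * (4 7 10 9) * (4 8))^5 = (0 4 6 7 9 10 5 8 2)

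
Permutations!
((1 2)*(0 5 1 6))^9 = (0 6 2 1 5)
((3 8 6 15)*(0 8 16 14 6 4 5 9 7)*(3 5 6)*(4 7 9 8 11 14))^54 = (0 7 8 5 15 6 4 16 3 14 11)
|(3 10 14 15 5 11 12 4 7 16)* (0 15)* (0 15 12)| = 11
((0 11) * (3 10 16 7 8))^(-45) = (16)(0 11)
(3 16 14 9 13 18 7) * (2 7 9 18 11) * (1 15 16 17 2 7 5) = (1 15 16 14 18 9 13 11 7 3 17 2 5) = [0, 15, 5, 17, 4, 1, 6, 3, 8, 13, 10, 7, 12, 11, 18, 16, 14, 2, 9]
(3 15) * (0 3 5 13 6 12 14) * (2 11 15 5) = (0 3 5 13 6 12 14)(2 11 15) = [3, 1, 11, 5, 4, 13, 12, 7, 8, 9, 10, 15, 14, 6, 0, 2]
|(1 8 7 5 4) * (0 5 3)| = |(0 5 4 1 8 7 3)| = 7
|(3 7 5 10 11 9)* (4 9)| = 7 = |(3 7 5 10 11 4 9)|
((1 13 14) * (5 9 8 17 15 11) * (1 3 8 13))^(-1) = ((3 8 17 15 11 5 9 13 14))^(-1) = (3 14 13 9 5 11 15 17 8)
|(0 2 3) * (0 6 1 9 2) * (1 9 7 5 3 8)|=8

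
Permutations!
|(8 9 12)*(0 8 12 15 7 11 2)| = 7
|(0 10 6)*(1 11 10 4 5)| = 7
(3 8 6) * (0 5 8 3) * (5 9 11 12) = (0 9 11 12 5 8 6) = [9, 1, 2, 3, 4, 8, 0, 7, 6, 11, 10, 12, 5]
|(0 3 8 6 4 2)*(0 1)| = |(0 3 8 6 4 2 1)| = 7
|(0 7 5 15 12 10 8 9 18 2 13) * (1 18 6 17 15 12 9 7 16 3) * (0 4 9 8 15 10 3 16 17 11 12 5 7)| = 10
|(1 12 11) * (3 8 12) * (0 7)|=10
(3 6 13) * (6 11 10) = (3 11 10 6 13) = [0, 1, 2, 11, 4, 5, 13, 7, 8, 9, 6, 10, 12, 3]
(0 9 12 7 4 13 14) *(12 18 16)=(0 9 18 16 12 7 4 13 14)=[9, 1, 2, 3, 13, 5, 6, 4, 8, 18, 10, 11, 7, 14, 0, 15, 12, 17, 16]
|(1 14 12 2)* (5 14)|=5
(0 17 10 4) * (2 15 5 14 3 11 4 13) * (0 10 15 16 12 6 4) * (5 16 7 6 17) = (0 5 14 3 11)(2 7 6 4 10 13)(12 17 15 16) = [5, 1, 7, 11, 10, 14, 4, 6, 8, 9, 13, 0, 17, 2, 3, 16, 12, 15]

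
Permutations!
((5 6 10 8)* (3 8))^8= (3 6 8 10 5)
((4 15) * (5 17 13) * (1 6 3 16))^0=((1 6 3 16)(4 15)(5 17 13))^0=(17)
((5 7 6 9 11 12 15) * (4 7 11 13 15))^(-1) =((4 7 6 9 13 15 5 11 12))^(-1) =(4 12 11 5 15 13 9 6 7)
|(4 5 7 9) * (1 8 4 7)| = 4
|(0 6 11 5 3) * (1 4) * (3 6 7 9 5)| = |(0 7 9 5 6 11 3)(1 4)| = 14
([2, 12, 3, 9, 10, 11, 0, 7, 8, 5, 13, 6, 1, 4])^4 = [5, 1, 11, 6, 10, 2, 9, 7, 8, 0, 13, 3, 12, 4]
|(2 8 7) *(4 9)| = |(2 8 7)(4 9)| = 6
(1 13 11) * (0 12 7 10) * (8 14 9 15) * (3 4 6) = (0 12 7 10)(1 13 11)(3 4 6)(8 14 9 15) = [12, 13, 2, 4, 6, 5, 3, 10, 14, 15, 0, 1, 7, 11, 9, 8]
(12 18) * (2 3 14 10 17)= (2 3 14 10 17)(12 18)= [0, 1, 3, 14, 4, 5, 6, 7, 8, 9, 17, 11, 18, 13, 10, 15, 16, 2, 12]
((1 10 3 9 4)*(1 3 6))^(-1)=((1 10 6)(3 9 4))^(-1)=(1 6 10)(3 4 9)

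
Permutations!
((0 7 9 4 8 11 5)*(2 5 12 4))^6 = (0 7 9 2 5)(4 11)(8 12)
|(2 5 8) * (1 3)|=6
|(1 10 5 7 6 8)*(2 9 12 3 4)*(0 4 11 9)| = 12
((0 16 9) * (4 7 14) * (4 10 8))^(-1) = ((0 16 9)(4 7 14 10 8))^(-1) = (0 9 16)(4 8 10 14 7)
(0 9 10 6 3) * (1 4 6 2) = (0 9 10 2 1 4 6 3) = [9, 4, 1, 0, 6, 5, 3, 7, 8, 10, 2]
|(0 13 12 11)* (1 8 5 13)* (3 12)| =8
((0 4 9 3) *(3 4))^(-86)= (9)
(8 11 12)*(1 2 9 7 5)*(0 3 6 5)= (0 3 6 5 1 2 9 7)(8 11 12)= [3, 2, 9, 6, 4, 1, 5, 0, 11, 7, 10, 12, 8]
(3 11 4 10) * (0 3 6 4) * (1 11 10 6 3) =[1, 11, 2, 10, 6, 5, 4, 7, 8, 9, 3, 0] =(0 1 11)(3 10)(4 6)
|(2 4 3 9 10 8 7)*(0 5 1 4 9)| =5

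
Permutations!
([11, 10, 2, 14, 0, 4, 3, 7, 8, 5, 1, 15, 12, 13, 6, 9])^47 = [4, 10, 2, 6, 5, 9, 14, 7, 8, 15, 1, 0, 12, 13, 3, 11]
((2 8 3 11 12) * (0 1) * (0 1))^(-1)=((2 8 3 11 12))^(-1)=(2 12 11 3 8)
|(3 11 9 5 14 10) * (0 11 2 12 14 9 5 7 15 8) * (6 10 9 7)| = 42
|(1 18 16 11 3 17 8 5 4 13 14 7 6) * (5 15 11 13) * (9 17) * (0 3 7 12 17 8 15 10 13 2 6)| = 60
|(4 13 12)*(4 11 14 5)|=|(4 13 12 11 14 5)|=6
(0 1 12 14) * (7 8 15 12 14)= (0 1 14)(7 8 15 12)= [1, 14, 2, 3, 4, 5, 6, 8, 15, 9, 10, 11, 7, 13, 0, 12]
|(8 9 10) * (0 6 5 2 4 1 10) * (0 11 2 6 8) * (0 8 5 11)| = |(0 5 6 11 2 4 1 10 8 9)| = 10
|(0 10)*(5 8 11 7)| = 4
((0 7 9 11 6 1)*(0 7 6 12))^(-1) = (0 12 11 9 7 1 6)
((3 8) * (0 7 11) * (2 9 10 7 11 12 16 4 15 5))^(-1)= (0 11)(2 5 15 4 16 12 7 10 9)(3 8)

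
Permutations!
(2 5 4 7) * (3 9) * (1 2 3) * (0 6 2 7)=[6, 7, 5, 9, 0, 4, 2, 3, 8, 1]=(0 6 2 5 4)(1 7 3 9)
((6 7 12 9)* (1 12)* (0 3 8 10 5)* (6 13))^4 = ((0 3 8 10 5)(1 12 9 13 6 7))^4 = (0 5 10 8 3)(1 6 9)(7 13 12)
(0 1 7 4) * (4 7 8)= (0 1 8 4)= [1, 8, 2, 3, 0, 5, 6, 7, 4]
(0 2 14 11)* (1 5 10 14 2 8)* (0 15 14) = [8, 5, 2, 3, 4, 10, 6, 7, 1, 9, 0, 15, 12, 13, 11, 14] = (0 8 1 5 10)(11 15 14)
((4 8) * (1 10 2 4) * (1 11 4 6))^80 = ((1 10 2 6)(4 8 11))^80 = (4 11 8)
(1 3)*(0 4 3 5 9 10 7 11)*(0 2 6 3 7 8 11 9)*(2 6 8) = (0 4 7 9 10 2 8 11 6 3 1 5) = [4, 5, 8, 1, 7, 0, 3, 9, 11, 10, 2, 6]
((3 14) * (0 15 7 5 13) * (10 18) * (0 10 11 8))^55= (0 15 7 5 13 10 18 11 8)(3 14)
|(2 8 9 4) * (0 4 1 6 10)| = |(0 4 2 8 9 1 6 10)| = 8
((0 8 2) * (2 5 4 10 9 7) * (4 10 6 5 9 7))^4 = (0 6 2 4 7 9 10 8 5)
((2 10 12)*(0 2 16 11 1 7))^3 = ((0 2 10 12 16 11 1 7))^3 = (0 12 1 2 16 7 10 11)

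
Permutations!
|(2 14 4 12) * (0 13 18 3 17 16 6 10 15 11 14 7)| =|(0 13 18 3 17 16 6 10 15 11 14 4 12 2 7)| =15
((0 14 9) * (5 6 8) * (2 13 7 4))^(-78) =(14)(2 7)(4 13)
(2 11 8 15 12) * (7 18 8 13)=(2 11 13 7 18 8 15 12)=[0, 1, 11, 3, 4, 5, 6, 18, 15, 9, 10, 13, 2, 7, 14, 12, 16, 17, 8]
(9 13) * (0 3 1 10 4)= (0 3 1 10 4)(9 13)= [3, 10, 2, 1, 0, 5, 6, 7, 8, 13, 4, 11, 12, 9]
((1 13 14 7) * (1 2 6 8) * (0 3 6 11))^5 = ((0 3 6 8 1 13 14 7 2 11))^5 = (0 13)(1 11)(2 8)(3 14)(6 7)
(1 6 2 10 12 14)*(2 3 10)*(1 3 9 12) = (1 6 9 12 14 3 10) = [0, 6, 2, 10, 4, 5, 9, 7, 8, 12, 1, 11, 14, 13, 3]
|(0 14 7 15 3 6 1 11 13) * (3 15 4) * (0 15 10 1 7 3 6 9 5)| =15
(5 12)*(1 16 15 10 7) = [0, 16, 2, 3, 4, 12, 6, 1, 8, 9, 7, 11, 5, 13, 14, 10, 15] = (1 16 15 10 7)(5 12)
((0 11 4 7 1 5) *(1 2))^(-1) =(0 5 1 2 7 4 11)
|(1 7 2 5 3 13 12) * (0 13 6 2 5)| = |(0 13 12 1 7 5 3 6 2)| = 9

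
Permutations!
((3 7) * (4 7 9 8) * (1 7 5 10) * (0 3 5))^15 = ((0 3 9 8 4)(1 7 5 10))^15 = (1 10 5 7)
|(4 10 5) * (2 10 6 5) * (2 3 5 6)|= 5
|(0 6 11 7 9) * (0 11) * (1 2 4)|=|(0 6)(1 2 4)(7 9 11)|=6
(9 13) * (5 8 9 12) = (5 8 9 13 12) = [0, 1, 2, 3, 4, 8, 6, 7, 9, 13, 10, 11, 5, 12]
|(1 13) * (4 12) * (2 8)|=2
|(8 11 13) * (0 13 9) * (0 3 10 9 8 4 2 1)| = |(0 13 4 2 1)(3 10 9)(8 11)| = 30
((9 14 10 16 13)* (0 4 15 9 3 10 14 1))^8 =(16)(0 9 4 1 15)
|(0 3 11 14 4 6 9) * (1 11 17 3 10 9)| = |(0 10 9)(1 11 14 4 6)(3 17)| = 30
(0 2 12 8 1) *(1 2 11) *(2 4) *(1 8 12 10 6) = (12)(0 11 8 4 2 10 6 1) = [11, 0, 10, 3, 2, 5, 1, 7, 4, 9, 6, 8, 12]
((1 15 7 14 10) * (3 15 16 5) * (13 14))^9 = ((1 16 5 3 15 7 13 14 10))^9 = (16)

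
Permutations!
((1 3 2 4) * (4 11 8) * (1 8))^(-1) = (1 11 2 3)(4 8)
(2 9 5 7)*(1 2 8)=[0, 2, 9, 3, 4, 7, 6, 8, 1, 5]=(1 2 9 5 7 8)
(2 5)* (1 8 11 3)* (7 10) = [0, 8, 5, 1, 4, 2, 6, 10, 11, 9, 7, 3] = (1 8 11 3)(2 5)(7 10)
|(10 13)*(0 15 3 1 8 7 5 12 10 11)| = |(0 15 3 1 8 7 5 12 10 13 11)| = 11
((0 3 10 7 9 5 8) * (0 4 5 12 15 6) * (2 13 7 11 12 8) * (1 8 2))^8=((0 3 10 11 12 15 6)(1 8 4 5)(2 13 7 9))^8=(0 3 10 11 12 15 6)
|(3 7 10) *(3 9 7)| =3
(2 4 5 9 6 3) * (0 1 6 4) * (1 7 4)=(0 7 4 5 9 1 6 3 2)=[7, 6, 0, 2, 5, 9, 3, 4, 8, 1]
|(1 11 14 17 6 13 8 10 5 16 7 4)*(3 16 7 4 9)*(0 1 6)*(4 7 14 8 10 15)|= 12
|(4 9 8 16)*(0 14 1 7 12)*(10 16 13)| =30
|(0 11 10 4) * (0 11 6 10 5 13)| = |(0 6 10 4 11 5 13)| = 7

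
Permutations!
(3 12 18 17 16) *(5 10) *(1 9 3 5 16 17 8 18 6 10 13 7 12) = (1 9 3)(5 13 7 12 6 10 16)(8 18) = [0, 9, 2, 1, 4, 13, 10, 12, 18, 3, 16, 11, 6, 7, 14, 15, 5, 17, 8]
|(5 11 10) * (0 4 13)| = 3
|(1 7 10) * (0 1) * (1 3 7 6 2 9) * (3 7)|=|(0 7 10)(1 6 2 9)|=12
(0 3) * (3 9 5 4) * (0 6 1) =(0 9 5 4 3 6 1) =[9, 0, 2, 6, 3, 4, 1, 7, 8, 5]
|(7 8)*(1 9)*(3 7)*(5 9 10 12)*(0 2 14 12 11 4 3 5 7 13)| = |(0 2 14 12 7 8 5 9 1 10 11 4 3 13)| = 14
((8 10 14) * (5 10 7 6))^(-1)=(5 6 7 8 14 10)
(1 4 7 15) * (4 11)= (1 11 4 7 15)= [0, 11, 2, 3, 7, 5, 6, 15, 8, 9, 10, 4, 12, 13, 14, 1]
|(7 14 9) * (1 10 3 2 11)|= |(1 10 3 2 11)(7 14 9)|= 15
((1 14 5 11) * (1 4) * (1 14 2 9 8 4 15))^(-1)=(1 15 11 5 14 4 8 9 2)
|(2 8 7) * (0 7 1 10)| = |(0 7 2 8 1 10)| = 6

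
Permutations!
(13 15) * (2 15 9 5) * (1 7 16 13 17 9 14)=(1 7 16 13 14)(2 15 17 9 5)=[0, 7, 15, 3, 4, 2, 6, 16, 8, 5, 10, 11, 12, 14, 1, 17, 13, 9]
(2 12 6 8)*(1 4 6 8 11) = (1 4 6 11)(2 12 8) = [0, 4, 12, 3, 6, 5, 11, 7, 2, 9, 10, 1, 8]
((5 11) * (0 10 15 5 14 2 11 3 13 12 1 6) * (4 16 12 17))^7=(0 4 15 12 3 6 17 10 16 5 1 13)(2 11 14)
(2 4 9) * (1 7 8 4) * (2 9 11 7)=(1 2)(4 11 7 8)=[0, 2, 1, 3, 11, 5, 6, 8, 4, 9, 10, 7]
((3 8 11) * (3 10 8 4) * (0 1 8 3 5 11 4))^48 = (11)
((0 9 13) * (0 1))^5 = (0 9 13 1)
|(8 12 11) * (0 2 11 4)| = 6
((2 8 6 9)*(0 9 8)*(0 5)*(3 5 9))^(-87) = (2 9)(6 8)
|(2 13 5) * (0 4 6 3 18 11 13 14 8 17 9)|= |(0 4 6 3 18 11 13 5 2 14 8 17 9)|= 13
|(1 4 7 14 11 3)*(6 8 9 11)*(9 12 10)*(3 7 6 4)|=18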